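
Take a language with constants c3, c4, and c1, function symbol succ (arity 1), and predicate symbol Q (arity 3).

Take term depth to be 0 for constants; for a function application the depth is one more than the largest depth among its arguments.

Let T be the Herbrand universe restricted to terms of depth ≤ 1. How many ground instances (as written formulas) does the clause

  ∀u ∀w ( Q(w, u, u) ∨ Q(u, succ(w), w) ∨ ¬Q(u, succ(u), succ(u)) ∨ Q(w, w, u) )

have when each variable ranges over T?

Ground terms of depth ≤ 1:
  Count level by level. With function symbols succ/1, the terms of depth ≤ k are the 3 constants together with each function applied to depth-≤(k−1) tuples, so N_k = 3 + N_{k-1}.
  N_0 = 3
  N_1 = 3 + 3 = 6
So there are 6 ground terms available for substitution.
Each of u, w ranges independently over the available ground terms, and distinct assignments produce distinct instances.
Number of ground instances = 6^2 = 36.

36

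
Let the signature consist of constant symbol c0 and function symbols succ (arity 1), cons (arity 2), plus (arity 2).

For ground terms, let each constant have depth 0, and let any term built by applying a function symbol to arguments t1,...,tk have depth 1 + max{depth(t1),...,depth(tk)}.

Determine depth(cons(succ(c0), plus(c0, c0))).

depth(succ(c0)) = 1 + depth(c0) = 1 + 0 = 1
depth(plus(c0, c0)) = 1 + max(0, 0) = 1
depth(cons(succ(c0), plus(c0, c0))) = 1 + max(1, 1) = 2

2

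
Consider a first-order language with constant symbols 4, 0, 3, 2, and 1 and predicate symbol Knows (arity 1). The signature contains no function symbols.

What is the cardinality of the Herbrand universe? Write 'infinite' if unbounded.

There are no function symbols, so every ground term is one of the 5 constants.
The Herbrand universe is {4, 0, 3, 2, 1}, which is finite with 5 elements.

5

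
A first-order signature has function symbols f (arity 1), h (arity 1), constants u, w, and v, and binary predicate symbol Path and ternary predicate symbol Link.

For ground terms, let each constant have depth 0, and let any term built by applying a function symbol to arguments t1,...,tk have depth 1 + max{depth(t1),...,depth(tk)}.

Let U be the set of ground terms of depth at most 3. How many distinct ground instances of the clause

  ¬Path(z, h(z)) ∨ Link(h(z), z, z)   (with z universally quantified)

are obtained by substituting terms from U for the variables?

45

Ground terms of depth ≤ 3:
  Let N_k count ground terms of depth at most k. Each non-constant term of depth ≤ k is some function symbol applied to depth-≤(k−1) arguments, giving N_k = 3 + N_{k-1} + N_{k-1}.
  N_0 = 3
  N_1 = 3 + 3 + 3 = 9
  N_2 = 3 + 9 + 9 = 21
  N_3 = 3 + 21 + 21 = 45
So there are 45 ground terms available for substitution.
The clause has 1 distinct variable (z), which appears in the body. In the free term algebra distinct substitutions yield syntactically distinct ground instances.
Number of ground instances = 45.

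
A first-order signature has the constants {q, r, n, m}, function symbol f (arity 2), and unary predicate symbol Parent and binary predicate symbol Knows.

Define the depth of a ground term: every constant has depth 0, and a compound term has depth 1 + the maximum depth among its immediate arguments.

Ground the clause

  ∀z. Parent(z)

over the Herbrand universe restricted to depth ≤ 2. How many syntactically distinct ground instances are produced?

404

Ground terms of depth ≤ 2:
  Let N_k count ground terms of depth at most k. Each non-constant term of depth ≤ k is some function symbol applied to depth-≤(k−1) arguments, giving N_k = 4 + N_{k-1}^2.
  N_0 = 4
  N_1 = 4 + 4^2 = 20
  N_2 = 4 + 20^2 = 404
So there are 404 ground terms available for substitution.
There is 1 variable to instantiate (z),  occurring in at least one literal, so different choices give different ground instances.
Number of ground instances = 404.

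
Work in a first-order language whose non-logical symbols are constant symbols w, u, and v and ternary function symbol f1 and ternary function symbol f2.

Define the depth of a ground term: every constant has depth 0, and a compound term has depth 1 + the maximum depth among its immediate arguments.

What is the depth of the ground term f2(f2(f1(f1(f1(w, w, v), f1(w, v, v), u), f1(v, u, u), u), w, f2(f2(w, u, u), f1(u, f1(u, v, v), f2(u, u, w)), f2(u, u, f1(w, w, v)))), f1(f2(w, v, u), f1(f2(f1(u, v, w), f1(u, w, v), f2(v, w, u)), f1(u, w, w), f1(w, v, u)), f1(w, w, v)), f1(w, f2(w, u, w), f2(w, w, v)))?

depth(f1(w, w, v)) = 1 + max(0, 0, 0) = 1
depth(f1(w, v, v)) = 1 + max(0, 0, 0) = 1
depth(f1(f1(w, w, v), f1(w, v, v), u)) = 1 + max(1, 1, 0) = 2
depth(f1(v, u, u)) = 1 + max(0, 0, 0) = 1
depth(f1(f1(f1(w, w, v), f1(w, v, v), u), f1(v, u, u), u)) = 1 + max(2, 1, 0) = 3
depth(f2(w, u, u)) = 1 + max(0, 0, 0) = 1
depth(f1(u, v, v)) = 1 + max(0, 0, 0) = 1
depth(f2(u, u, w)) = 1 + max(0, 0, 0) = 1
depth(f1(u, f1(u, v, v), f2(u, u, w))) = 1 + max(0, 1, 1) = 2
depth(f2(u, u, f1(w, w, v))) = 1 + max(0, 0, 1) = 2
depth(f2(f2(w, u, u), f1(u, f1(u, v, v), f2(u, u, w)), f2(u, u, f1(w, w, v)))) = 1 + max(1, 2, 2) = 3
depth(f2(f1(f1(f1(w, w, v), f1(w, v, v), u), f1(v, u, u), u), w, f2(f2(w, u, u), f1(u, f1(u, v, v), f2(u, u, w)), f2(u, u, f1(w, w, v))))) = 1 + max(3, 0, 3) = 4
depth(f2(w, v, u)) = 1 + max(0, 0, 0) = 1
depth(f1(u, v, w)) = 1 + max(0, 0, 0) = 1
depth(f1(u, w, v)) = 1 + max(0, 0, 0) = 1
depth(f2(v, w, u)) = 1 + max(0, 0, 0) = 1
depth(f2(f1(u, v, w), f1(u, w, v), f2(v, w, u))) = 1 + max(1, 1, 1) = 2
depth(f1(u, w, w)) = 1 + max(0, 0, 0) = 1
depth(f1(w, v, u)) = 1 + max(0, 0, 0) = 1
depth(f1(f2(f1(u, v, w), f1(u, w, v), f2(v, w, u)), f1(u, w, w), f1(w, v, u))) = 1 + max(2, 1, 1) = 3
depth(f1(f2(w, v, u), f1(f2(f1(u, v, w), f1(u, w, v), f2(v, w, u)), f1(u, w, w), f1(w, v, u)), f1(w, w, v))) = 1 + max(1, 3, 1) = 4
depth(f2(w, u, w)) = 1 + max(0, 0, 0) = 1
depth(f2(w, w, v)) = 1 + max(0, 0, 0) = 1
depth(f1(w, f2(w, u, w), f2(w, w, v))) = 1 + max(0, 1, 1) = 2
depth(f2(f2(f1(f1(f1(w, w, v), f1(w, v, v), u), f1(v, u, u), u), w, f2(f2(w, u, u), f1(u, f1(u, v, v), f2(u, u, w)), f2(u, u, f1(w, w, v)))), f1(f2(w, v, u), f1(f2(f1(u, v, w), f1(u, w, v), f2(v, w, u)), f1(u, w, w), f1(w, v, u)), f1(w, w, v)), f1(w, f2(w, u, w), f2(w, w, v)))) = 1 + max(4, 4, 2) = 5

5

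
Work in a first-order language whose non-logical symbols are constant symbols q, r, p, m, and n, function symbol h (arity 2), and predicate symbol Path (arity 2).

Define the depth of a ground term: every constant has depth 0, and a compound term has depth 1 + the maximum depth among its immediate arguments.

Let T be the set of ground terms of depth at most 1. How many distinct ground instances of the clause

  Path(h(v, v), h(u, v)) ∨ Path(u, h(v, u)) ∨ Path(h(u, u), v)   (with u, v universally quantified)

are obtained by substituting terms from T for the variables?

Ground terms of depth ≤ 1:
  Write N_k for the number of ground terms of depth ≤ k. A term of depth ≤ k is either a constant or a function symbol applied to arguments of depth ≤ k−1, so N_k = 5 + N_{k-1}^2.
  N_0 = 5
  N_1 = 5 + 5^2 = 30
So there are 30 ground terms available for substitution.
Each of u, v ranges independently over the available ground terms, and distinct assignments produce distinct instances.
Number of ground instances = 30^2 = 900.

900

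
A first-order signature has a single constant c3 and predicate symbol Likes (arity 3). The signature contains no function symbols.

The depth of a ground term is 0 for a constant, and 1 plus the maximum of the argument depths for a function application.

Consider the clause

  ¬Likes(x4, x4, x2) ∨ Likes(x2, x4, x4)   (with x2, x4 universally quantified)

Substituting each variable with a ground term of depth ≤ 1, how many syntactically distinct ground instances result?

Ground terms of depth ≤ 1:
  With no function symbols every ground term is a constant, so there is exactly 1 ground term at every depth bound.
  N_0 = 1
  N_1 = 1
  Explicitly: c3.
So there is exactly 1 ground term available for substitution.
Each of x2, x4 ranges independently over the available ground terms, and distinct assignments produce distinct instances.
Number of ground instances = 1^2 = 1.

1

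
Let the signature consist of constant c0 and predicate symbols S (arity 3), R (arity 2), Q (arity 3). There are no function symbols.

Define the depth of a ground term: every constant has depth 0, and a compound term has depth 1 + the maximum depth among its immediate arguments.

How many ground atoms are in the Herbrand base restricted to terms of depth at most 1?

First count ground terms of depth ≤ 1.
With no function symbols every ground term is a constant, so there is exactly 1 ground term at every depth bound.
N_0 = 1
N_1 = 1
Explicitly: c0.
So |H| = 1.
Each predicate of arity r yields |H|^r ground atoms (one per choice of an r-tuple from H):
  S: 1^3 = 1;  R: 1^2 = 1;  Q: 1^3 = 1
Total ground atoms: 1 + 1 + 1 = 3.

3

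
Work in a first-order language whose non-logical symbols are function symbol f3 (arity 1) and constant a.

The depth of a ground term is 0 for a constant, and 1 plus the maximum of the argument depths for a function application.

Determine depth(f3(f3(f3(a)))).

depth(f3(a)) = 1 + depth(a) = 1 + 0 = 1
depth(f3(f3(a))) = 1 + depth(f3(a)) = 1 + 1 = 2
depth(f3(f3(f3(a)))) = 1 + depth(f3(f3(a))) = 1 + 2 = 3

3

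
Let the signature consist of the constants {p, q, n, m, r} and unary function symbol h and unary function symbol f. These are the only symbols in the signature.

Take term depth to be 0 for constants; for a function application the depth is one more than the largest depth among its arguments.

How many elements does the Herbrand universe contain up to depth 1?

If N_k denotes the number of depth-≤k ground terms, the 5 constants give N_0 = 5, and each function symbol of arity r contributes N_{k-1}^r new terms at level k: N_k = 5 + N_{k-1} + N_{k-1}.
N_0 = 5
N_1 = 5 + 5 + 5 = 15

15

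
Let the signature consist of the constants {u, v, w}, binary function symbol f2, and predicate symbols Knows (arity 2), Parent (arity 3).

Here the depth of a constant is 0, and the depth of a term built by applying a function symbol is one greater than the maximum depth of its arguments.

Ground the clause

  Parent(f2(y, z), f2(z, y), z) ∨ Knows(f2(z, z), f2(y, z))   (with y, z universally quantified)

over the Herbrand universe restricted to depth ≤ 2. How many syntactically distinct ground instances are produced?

Ground terms of depth ≤ 2:
  If N_k denotes the number of depth-≤k ground terms, the 3 constants give N_0 = 3, and each function symbol of arity r contributes N_{k-1}^r new terms at level k: N_k = 3 + N_{k-1}^2.
  N_0 = 3
  N_1 = 3 + 3^2 = 12
  N_2 = 3 + 12^2 = 147
So there are 147 ground terms available for substitution.
Each of y, z ranges independently over the available ground terms, and distinct assignments produce distinct instances.
Number of ground instances = 147^2 = 21609.

21609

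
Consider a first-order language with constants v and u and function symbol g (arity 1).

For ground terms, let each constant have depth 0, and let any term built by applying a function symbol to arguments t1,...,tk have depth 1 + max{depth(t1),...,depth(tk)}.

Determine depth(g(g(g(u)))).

3

depth(g(u)) = 1 + depth(u) = 1 + 0 = 1
depth(g(g(u))) = 1 + depth(g(u)) = 1 + 1 = 2
depth(g(g(g(u)))) = 1 + depth(g(g(u))) = 1 + 2 = 3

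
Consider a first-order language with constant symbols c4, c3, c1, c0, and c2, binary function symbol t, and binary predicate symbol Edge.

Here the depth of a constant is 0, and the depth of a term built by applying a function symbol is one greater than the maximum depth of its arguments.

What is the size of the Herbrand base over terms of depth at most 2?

First count ground terms of depth ≤ 2.
Write N_k for the number of ground terms of depth ≤ k. A term of depth ≤ k is either a constant or a function symbol applied to arguments of depth ≤ k−1, so N_k = 5 + N_{k-1}^2.
N_0 = 5
N_1 = 5 + 5^2 = 30
N_2 = 5 + 30^2 = 905
So |H| = 905.
For each predicate symbol, the number of ground atoms is |H| raised to its arity; summing:
  Edge: 905^2 = 819025
Total ground atoms: 819025.

819025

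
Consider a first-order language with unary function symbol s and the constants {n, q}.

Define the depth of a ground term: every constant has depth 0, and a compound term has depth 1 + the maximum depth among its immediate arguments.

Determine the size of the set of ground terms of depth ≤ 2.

Let N_k = |{terms of depth ≤ k}|. Then N_0 = 2 and N_k = 2 + N_{k-1} for k ≥ 1 (one summand per function symbol, arity giving the exponent).
N_0 = 2
N_1 = 2 + 2 = 4
N_2 = 2 + 4 = 6

6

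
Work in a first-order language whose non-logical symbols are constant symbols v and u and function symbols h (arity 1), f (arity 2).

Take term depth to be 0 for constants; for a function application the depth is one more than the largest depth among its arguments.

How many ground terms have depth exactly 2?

66

Count level by level. With function symbols h/1, f/2, the terms of depth ≤ k are the 2 constants together with each function applied to depth-≤(k−1) tuples, so N_k = 2 + N_{k-1} + N_{k-1}^2.
N_0 = 2
N_1 = 2 + 2 + 2^2 = 8
N_2 = 2 + 8 + 8^2 = 74
Terms of depth exactly 2: N_2 − N_1 = 74 − 8 = 66.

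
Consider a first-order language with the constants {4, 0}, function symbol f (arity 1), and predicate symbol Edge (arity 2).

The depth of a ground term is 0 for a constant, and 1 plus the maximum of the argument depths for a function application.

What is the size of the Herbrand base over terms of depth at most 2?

36

First count ground terms of depth ≤ 2.
Count level by level. With function symbols f/1, the terms of depth ≤ k are the 2 constants together with each function applied to depth-≤(k−1) tuples, so N_k = 2 + N_{k-1}.
N_0 = 2
N_1 = 2 + 2 = 4
N_2 = 2 + 4 = 6
Explicitly: 4, 0, f(4), f(0), f(f(4)), f(f(0)).
So |H| = 6.
Ground atoms are formed by filling each argument slot of a predicate with a term from H, so an r-ary predicate gives |H|^r atoms:
  Edge: 6^2 = 36
Total ground atoms: 36.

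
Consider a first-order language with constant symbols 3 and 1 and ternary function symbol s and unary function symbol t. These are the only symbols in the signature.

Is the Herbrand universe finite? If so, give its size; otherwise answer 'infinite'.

The signature has at least one function symbol (s, arity 3) and at least one constant (3).
Iterating s gives infinitely many distinct ground terms: 3, s(3, 3, 3), s(s(3, 3, 3), s(3, 3, 3), s(3, 3, 3)), ...
So the Herbrand universe is infinite.

infinite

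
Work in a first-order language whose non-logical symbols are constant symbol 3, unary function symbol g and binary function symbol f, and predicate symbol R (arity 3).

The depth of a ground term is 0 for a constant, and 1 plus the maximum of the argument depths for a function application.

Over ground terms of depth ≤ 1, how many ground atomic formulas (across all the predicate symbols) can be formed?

27

First count ground terms of depth ≤ 1.
If N_k denotes the number of depth-≤k ground terms, the 1 constant gives N_0 = 1, and each function symbol of arity r contributes N_{k-1}^r new terms at level k: N_k = 1 + N_{k-1} + N_{k-1}^2.
N_0 = 1
N_1 = 1 + 1 + 1^2 = 3
Explicitly: 3, g(3), f(3, 3).
So |H| = 3.
For each predicate symbol, the number of ground atoms is |H| raised to its arity; summing:
  R: 3^3 = 27
Total ground atoms: 27.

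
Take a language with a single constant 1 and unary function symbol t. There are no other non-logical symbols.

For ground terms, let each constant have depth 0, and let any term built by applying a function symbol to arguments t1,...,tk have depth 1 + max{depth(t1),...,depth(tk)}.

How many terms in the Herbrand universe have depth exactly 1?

Count level by level. With function symbols t/1, the terms of depth ≤ k are the 1 constant together with each function applied to depth-≤(k−1) tuples, so N_k = 1 + N_{k-1}.
N_0 = 1
N_1 = 1 + 1 = 2
Terms of depth exactly 1: N_1 − N_0 = 2 − 1 = 1.

1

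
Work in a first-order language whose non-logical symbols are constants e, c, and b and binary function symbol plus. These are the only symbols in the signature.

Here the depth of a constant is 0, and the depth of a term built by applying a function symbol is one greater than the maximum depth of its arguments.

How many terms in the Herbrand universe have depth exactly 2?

135

Write N_k for the number of ground terms of depth ≤ k. A term of depth ≤ k is either a constant or a function symbol applied to arguments of depth ≤ k−1, so N_k = 3 + N_{k-1}^2.
N_0 = 3
N_1 = 3 + 3^2 = 12
N_2 = 3 + 12^2 = 147
Terms of depth exactly 2: N_2 − N_1 = 147 − 12 = 135.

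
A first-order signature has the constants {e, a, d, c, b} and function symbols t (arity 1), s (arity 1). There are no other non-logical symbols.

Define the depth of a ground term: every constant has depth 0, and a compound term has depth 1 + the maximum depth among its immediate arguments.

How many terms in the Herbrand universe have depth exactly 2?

20

Count level by level. With function symbols t/1, s/1, the terms of depth ≤ k are the 5 constants together with each function applied to depth-≤(k−1) tuples, so N_k = 5 + N_{k-1} + N_{k-1}.
N_0 = 5
N_1 = 5 + 5 + 5 = 15
N_2 = 5 + 15 + 15 = 35
Terms of depth exactly 2: N_2 − N_1 = 35 − 15 = 20.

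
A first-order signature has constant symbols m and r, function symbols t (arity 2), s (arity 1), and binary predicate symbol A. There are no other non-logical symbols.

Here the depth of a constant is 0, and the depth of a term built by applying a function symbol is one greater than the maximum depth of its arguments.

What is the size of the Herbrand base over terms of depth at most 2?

5476

First count ground terms of depth ≤ 2.
If N_k denotes the number of depth-≤k ground terms, the 2 constants give N_0 = 2, and each function symbol of arity r contributes N_{k-1}^r new terms at level k: N_k = 2 + N_{k-1}^2 + N_{k-1}.
N_0 = 2
N_1 = 2 + 2^2 + 2 = 8
N_2 = 2 + 8^2 + 8 = 74
So |H| = 74.
For each predicate symbol, the number of ground atoms is |H| raised to its arity; summing:
  A: 74^2 = 5476
Total ground atoms: 5476.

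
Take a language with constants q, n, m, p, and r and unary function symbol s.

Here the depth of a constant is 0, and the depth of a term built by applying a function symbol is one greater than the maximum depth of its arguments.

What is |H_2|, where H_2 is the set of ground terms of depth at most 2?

15

Count level by level. With function symbols s/1, the terms of depth ≤ k are the 5 constants together with each function applied to depth-≤(k−1) tuples, so N_k = 5 + N_{k-1}.
N_0 = 5
N_1 = 5 + 5 = 10
N_2 = 5 + 10 = 15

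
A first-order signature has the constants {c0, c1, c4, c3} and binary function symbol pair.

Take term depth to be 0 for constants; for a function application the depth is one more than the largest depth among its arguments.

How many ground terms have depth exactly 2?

384

Write N_k for the number of ground terms of depth ≤ k. A term of depth ≤ k is either a constant or a function symbol applied to arguments of depth ≤ k−1, so N_k = 4 + N_{k-1}^2.
N_0 = 4
N_1 = 4 + 4^2 = 20
N_2 = 4 + 20^2 = 404
Terms of depth exactly 2: N_2 − N_1 = 404 − 20 = 384.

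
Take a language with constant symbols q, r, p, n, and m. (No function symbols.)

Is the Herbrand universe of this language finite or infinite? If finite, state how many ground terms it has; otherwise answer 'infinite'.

5

There are no function symbols, so every ground term is one of the 5 constants.
The Herbrand universe is {q, r, p, n, m}, which is finite with 5 elements.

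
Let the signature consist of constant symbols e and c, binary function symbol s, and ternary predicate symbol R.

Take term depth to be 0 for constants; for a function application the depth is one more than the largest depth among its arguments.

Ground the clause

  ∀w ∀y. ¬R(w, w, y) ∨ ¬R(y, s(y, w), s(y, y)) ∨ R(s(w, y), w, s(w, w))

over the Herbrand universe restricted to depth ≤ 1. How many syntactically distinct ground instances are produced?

Ground terms of depth ≤ 1:
  Write N_k for the number of ground terms of depth ≤ k. A term of depth ≤ k is either a constant or a function symbol applied to arguments of depth ≤ k−1, so N_k = 2 + N_{k-1}^2.
  N_0 = 2
  N_1 = 2 + 2^2 = 6
  Explicitly: e, c, s(e, e), s(e, c), s(c, e), s(c, c).
So there are 6 ground terms available for substitution.
The clause has 2 distinct variables (w, y), each appearing in the body. In the free term algebra distinct substitutions yield syntactically distinct ground instances.
Number of ground instances = 6^2 = 36.

36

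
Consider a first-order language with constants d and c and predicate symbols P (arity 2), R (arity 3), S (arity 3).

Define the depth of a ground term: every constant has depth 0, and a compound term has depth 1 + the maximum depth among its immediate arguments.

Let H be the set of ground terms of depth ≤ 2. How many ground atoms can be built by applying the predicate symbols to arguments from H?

20

First count ground terms of depth ≤ 2.
With no function symbols every ground term is a constant, so there are exactly 2 ground terms at every depth bound.
N_0 = 2
N_1 = 2
N_2 = 2
Explicitly: d, c.
So |H| = 2.
A ground atom is a predicate applied to a tuple of terms from H, so the count is the sum over predicates of |H|^arity:
  P: 2^2 = 4;  R: 2^3 = 8;  S: 2^3 = 8
Total ground atoms: 4 + 8 + 8 = 20.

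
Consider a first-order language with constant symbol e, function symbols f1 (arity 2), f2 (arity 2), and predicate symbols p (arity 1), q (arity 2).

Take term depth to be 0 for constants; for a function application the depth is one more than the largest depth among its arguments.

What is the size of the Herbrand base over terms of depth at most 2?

First count ground terms of depth ≤ 2.
Let N_k count ground terms of depth at most k. Each non-constant term of depth ≤ k is some function symbol applied to depth-≤(k−1) arguments, giving N_k = 1 + N_{k-1}^2 + N_{k-1}^2.
N_0 = 1
N_1 = 1 + 1^2 + 1^2 = 3
N_2 = 1 + 3^2 + 3^2 = 19
So |H| = 19.
Ground atoms are formed by filling each argument slot of a predicate with a term from H, so an r-ary predicate gives |H|^r atoms:
  p: 19;  q: 19^2 = 361
Total ground atoms: 19 + 361 = 380.

380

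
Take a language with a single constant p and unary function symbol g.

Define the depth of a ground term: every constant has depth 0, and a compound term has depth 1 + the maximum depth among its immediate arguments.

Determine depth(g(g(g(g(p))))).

depth(g(p)) = 1 + depth(p) = 1 + 0 = 1
depth(g(g(p))) = 1 + depth(g(p)) = 1 + 1 = 2
depth(g(g(g(p)))) = 1 + depth(g(g(p))) = 1 + 2 = 3
depth(g(g(g(g(p))))) = 1 + depth(g(g(g(p)))) = 1 + 3 = 4

4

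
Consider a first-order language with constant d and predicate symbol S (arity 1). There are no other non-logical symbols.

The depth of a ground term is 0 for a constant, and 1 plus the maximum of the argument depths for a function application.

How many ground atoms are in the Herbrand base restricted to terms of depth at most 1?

1

First count ground terms of depth ≤ 1.
With no function symbols every ground term is a constant, so there is exactly 1 ground term at every depth bound.
N_0 = 1
N_1 = 1
Explicitly: d.
So |H| = 1.
A ground atom is a predicate applied to a tuple of terms from H, so the count is the sum over predicates of |H|^arity:
  S: 1
Total ground atoms: 1.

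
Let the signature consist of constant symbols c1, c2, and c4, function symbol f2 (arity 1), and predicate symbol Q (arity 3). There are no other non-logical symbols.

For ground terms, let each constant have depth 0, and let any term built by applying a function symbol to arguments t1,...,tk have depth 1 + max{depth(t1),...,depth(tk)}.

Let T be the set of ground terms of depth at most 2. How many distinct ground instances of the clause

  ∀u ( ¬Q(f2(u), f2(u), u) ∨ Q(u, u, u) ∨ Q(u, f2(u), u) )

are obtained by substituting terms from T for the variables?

9

Ground terms of depth ≤ 2:
  Count level by level. With function symbols f2/1, the terms of depth ≤ k are the 3 constants together with each function applied to depth-≤(k−1) tuples, so N_k = 3 + N_{k-1}.
  N_0 = 3
  N_1 = 3 + 3 = 6
  N_2 = 3 + 6 = 9
  Explicitly: c1, c2, c4, f2(c1), f2(c2), f2(c4), f2(f2(c1)), f2(f2(c2)), f2(f2(c4)).
So there are 9 ground terms available for substitution.
The variable u ranges independently over the available ground terms, and distinct assignments produce distinct instances.
Number of ground instances = 9.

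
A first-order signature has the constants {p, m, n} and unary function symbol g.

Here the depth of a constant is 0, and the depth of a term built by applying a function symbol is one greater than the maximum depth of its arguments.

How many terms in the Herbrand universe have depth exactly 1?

3

Write N_k for the number of ground terms of depth ≤ k. A term of depth ≤ k is either a constant or a function symbol applied to arguments of depth ≤ k−1, so N_k = 3 + N_{k-1}.
N_0 = 3
N_1 = 3 + 3 = 6
Terms of depth exactly 1: N_1 − N_0 = 6 − 3 = 3.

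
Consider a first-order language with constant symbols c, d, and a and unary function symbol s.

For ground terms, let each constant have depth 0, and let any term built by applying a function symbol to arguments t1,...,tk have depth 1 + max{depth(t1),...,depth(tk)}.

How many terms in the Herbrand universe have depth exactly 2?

Let N_k count ground terms of depth at most k. Each non-constant term of depth ≤ k is some function symbol applied to depth-≤(k−1) arguments, giving N_k = 3 + N_{k-1}.
N_0 = 3
N_1 = 3 + 3 = 6
N_2 = 3 + 6 = 9
Terms of depth exactly 2: N_2 − N_1 = 9 − 6 = 3.

3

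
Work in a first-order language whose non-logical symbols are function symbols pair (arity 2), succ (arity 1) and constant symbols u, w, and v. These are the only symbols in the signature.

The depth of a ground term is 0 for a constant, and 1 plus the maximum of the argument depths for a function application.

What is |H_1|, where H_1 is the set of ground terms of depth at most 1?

Let N_k = |{terms of depth ≤ k}|. Then N_0 = 3 and N_k = 3 + N_{k-1}^2 + N_{k-1} for k ≥ 1 (one summand per function symbol, arity giving the exponent).
N_0 = 3
N_1 = 3 + 3^2 + 3 = 15

15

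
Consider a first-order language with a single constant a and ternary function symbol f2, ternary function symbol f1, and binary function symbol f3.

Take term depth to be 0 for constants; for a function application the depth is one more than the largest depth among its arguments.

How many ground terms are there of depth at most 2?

Let N_k count ground terms of depth at most k. Each non-constant term of depth ≤ k is some function symbol applied to depth-≤(k−1) arguments, giving N_k = 1 + N_{k-1}^3 + N_{k-1}^3 + N_{k-1}^2.
N_0 = 1
N_1 = 1 + 1^3 + 1^3 + 1^2 = 4
N_2 = 1 + 4^3 + 4^3 + 4^2 = 145

145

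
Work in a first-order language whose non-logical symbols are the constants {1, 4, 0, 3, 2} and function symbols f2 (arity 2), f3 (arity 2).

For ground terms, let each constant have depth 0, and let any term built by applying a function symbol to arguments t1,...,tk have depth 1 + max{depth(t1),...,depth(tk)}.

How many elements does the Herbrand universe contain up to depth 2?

Write N_k for the number of ground terms of depth ≤ k. A term of depth ≤ k is either a constant or a function symbol applied to arguments of depth ≤ k−1, so N_k = 5 + N_{k-1}^2 + N_{k-1}^2.
N_0 = 5
N_1 = 5 + 5^2 + 5^2 = 55
N_2 = 5 + 55^2 + 55^2 = 6055

6055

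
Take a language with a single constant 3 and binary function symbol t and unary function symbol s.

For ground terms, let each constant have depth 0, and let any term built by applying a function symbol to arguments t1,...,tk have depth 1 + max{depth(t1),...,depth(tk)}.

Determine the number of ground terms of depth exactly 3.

Count level by level. With function symbols t/2, s/1, the terms of depth ≤ k are the 1 constant together with each function applied to depth-≤(k−1) tuples, so N_k = 1 + N_{k-1}^2 + N_{k-1}.
N_0 = 1
N_1 = 1 + 1^2 + 1 = 3
N_2 = 1 + 3^2 + 3 = 13
N_3 = 1 + 13^2 + 13 = 183
Terms of depth exactly 3: N_3 − N_2 = 183 − 13 = 170.

170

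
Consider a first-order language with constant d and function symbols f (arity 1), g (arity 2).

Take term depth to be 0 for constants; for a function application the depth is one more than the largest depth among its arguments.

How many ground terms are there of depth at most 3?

If N_k denotes the number of depth-≤k ground terms, the 1 constant gives N_0 = 1, and each function symbol of arity r contributes N_{k-1}^r new terms at level k: N_k = 1 + N_{k-1} + N_{k-1}^2.
N_0 = 1
N_1 = 1 + 1 + 1^2 = 3
N_2 = 1 + 3 + 3^2 = 13
N_3 = 1 + 13 + 13^2 = 183

183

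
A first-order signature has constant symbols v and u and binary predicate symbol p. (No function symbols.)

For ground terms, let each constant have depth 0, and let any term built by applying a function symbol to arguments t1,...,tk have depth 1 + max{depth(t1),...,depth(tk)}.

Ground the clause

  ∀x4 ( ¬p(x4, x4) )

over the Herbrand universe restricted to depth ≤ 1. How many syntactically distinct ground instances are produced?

Ground terms of depth ≤ 1:
  With no function symbols every ground term is a constant, so there are exactly 2 ground terms at every depth bound.
  N_0 = 2
  N_1 = 2
  Explicitly: v, u.
So there are 2 ground terms available for substitution.
There is 1 variable to instantiate (x4),  occurring in at least one literal, so different choices give different ground instances.
Number of ground instances = 2.

2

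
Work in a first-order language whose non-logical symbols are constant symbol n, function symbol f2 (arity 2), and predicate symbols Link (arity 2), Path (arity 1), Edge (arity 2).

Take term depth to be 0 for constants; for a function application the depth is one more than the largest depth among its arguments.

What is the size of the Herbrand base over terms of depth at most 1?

10

First count ground terms of depth ≤ 1.
Write N_k for the number of ground terms of depth ≤ k. A term of depth ≤ k is either a constant or a function symbol applied to arguments of depth ≤ k−1, so N_k = 1 + N_{k-1}^2.
N_0 = 1
N_1 = 1 + 1^2 = 2
Explicitly: n, f2(n, n).
So |H| = 2.
A ground atom is a predicate applied to a tuple of terms from H, so the count is the sum over predicates of |H|^arity:
  Link: 2^2 = 4;  Path: 2;  Edge: 2^2 = 4
Total ground atoms: 4 + 2 + 4 = 10.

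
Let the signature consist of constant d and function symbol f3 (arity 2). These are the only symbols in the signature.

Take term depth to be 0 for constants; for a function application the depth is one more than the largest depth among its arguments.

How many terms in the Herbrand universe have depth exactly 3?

Let N_k = |{terms of depth ≤ k}|. Then N_0 = 1 and N_k = 1 + N_{k-1}^2 for k ≥ 1 (one summand per function symbol, arity giving the exponent).
N_0 = 1
N_1 = 1 + 1^2 = 2
N_2 = 1 + 2^2 = 5
N_3 = 1 + 5^2 = 26
Terms of depth exactly 3: N_3 − N_2 = 26 − 5 = 21.

21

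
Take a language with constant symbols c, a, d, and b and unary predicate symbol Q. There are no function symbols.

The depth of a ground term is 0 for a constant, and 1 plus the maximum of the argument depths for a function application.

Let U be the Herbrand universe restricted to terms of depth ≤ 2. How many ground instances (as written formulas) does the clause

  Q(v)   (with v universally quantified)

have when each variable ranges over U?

Ground terms of depth ≤ 2:
  With no function symbols every ground term is a constant, so there are exactly 4 ground terms at every depth bound.
  N_0 = 4
  N_1 = 4
  N_2 = 4
So there are 4 ground terms available for substitution.
The body mentions the single quantified variable v; since ground terms form a free algebra, no two substitutions collapse to the same formula.
Number of ground instances = 4.

4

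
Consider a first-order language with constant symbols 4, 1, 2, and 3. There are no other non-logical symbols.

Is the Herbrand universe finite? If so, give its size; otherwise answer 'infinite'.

There are no function symbols, so every ground term is one of the 4 constants.
The Herbrand universe is {4, 1, 2, 3}, which is finite with 4 elements.

4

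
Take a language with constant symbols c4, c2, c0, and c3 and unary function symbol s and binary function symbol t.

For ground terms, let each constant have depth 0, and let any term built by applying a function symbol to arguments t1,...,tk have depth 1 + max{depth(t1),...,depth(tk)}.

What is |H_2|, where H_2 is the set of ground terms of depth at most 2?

Let N_k count ground terms of depth at most k. Each non-constant term of depth ≤ k is some function symbol applied to depth-≤(k−1) arguments, giving N_k = 4 + N_{k-1} + N_{k-1}^2.
N_0 = 4
N_1 = 4 + 4 + 4^2 = 24
N_2 = 4 + 24 + 24^2 = 604

604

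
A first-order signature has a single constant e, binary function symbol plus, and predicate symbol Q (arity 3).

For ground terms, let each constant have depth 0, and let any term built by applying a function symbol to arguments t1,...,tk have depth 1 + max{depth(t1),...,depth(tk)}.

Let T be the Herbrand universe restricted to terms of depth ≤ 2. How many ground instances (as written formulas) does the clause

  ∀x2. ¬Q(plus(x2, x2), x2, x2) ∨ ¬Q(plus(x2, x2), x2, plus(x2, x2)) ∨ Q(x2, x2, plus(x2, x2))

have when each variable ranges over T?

5

Ground terms of depth ≤ 2:
  Write N_k for the number of ground terms of depth ≤ k. A term of depth ≤ k is either a constant or a function symbol applied to arguments of depth ≤ k−1, so N_k = 1 + N_{k-1}^2.
  N_0 = 1
  N_1 = 1 + 1^2 = 2
  N_2 = 1 + 2^2 = 5
  Explicitly: e, plus(e, e), plus(e, plus(e, e)), plus(plus(e, e), e), plus(plus(e, e), plus(e, e)).
So there are 5 ground terms available for substitution.
The variable x2 ranges independently over the available ground terms, and distinct assignments produce distinct instances.
Number of ground instances = 5.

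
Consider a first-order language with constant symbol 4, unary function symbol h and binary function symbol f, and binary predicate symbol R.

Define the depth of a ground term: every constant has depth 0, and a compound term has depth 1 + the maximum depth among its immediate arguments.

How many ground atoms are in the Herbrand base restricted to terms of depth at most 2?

169

First count ground terms of depth ≤ 2.
If N_k denotes the number of depth-≤k ground terms, the 1 constant gives N_0 = 1, and each function symbol of arity r contributes N_{k-1}^r new terms at level k: N_k = 1 + N_{k-1} + N_{k-1}^2.
N_0 = 1
N_1 = 1 + 1 + 1^2 = 3
N_2 = 1 + 3 + 3^2 = 13
So |H| = 13.
Ground atoms are formed by filling each argument slot of a predicate with a term from H, so an r-ary predicate gives |H|^r atoms:
  R: 13^2 = 169
Total ground atoms: 169.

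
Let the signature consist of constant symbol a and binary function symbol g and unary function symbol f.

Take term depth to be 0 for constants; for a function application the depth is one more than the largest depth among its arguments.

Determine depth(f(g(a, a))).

depth(g(a, a)) = 1 + max(0, 0) = 1
depth(f(g(a, a))) = 1 + depth(g(a, a)) = 1 + 1 = 2

2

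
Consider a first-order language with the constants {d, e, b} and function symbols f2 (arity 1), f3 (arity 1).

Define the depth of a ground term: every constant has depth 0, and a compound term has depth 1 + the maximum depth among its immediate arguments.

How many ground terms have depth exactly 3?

24

If N_k denotes the number of depth-≤k ground terms, the 3 constants give N_0 = 3, and each function symbol of arity r contributes N_{k-1}^r new terms at level k: N_k = 3 + N_{k-1} + N_{k-1}.
N_0 = 3
N_1 = 3 + 3 + 3 = 9
N_2 = 3 + 9 + 9 = 21
N_3 = 3 + 21 + 21 = 45
Terms of depth exactly 3: N_3 − N_2 = 45 − 21 = 24.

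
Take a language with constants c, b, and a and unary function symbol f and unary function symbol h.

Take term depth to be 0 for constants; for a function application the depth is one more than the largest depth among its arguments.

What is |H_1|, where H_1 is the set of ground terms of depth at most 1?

9

If N_k denotes the number of depth-≤k ground terms, the 3 constants give N_0 = 3, and each function symbol of arity r contributes N_{k-1}^r new terms at level k: N_k = 3 + N_{k-1} + N_{k-1}.
N_0 = 3
N_1 = 3 + 3 + 3 = 9
Explicitly: c, b, a, f(c), f(b), f(a), h(c), h(b), h(a).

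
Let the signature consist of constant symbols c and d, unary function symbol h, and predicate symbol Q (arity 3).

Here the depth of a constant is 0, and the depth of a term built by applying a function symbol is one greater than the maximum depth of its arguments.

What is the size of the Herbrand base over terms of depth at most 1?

First count ground terms of depth ≤ 1.
If N_k denotes the number of depth-≤k ground terms, the 2 constants give N_0 = 2, and each function symbol of arity r contributes N_{k-1}^r new terms at level k: N_k = 2 + N_{k-1}.
N_0 = 2
N_1 = 2 + 2 = 4
Explicitly: c, d, h(c), h(d).
So |H| = 4.
Each predicate of arity r yields |H|^r ground atoms (one per choice of an r-tuple from H):
  Q: 4^3 = 64
Total ground atoms: 64.

64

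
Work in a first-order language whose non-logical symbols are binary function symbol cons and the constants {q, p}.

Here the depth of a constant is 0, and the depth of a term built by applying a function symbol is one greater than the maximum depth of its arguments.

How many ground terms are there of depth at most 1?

6

Let N_k count ground terms of depth at most k. Each non-constant term of depth ≤ k is some function symbol applied to depth-≤(k−1) arguments, giving N_k = 2 + N_{k-1}^2.
N_0 = 2
N_1 = 2 + 2^2 = 6
Explicitly: q, p, cons(q, q), cons(q, p), cons(p, q), cons(p, p).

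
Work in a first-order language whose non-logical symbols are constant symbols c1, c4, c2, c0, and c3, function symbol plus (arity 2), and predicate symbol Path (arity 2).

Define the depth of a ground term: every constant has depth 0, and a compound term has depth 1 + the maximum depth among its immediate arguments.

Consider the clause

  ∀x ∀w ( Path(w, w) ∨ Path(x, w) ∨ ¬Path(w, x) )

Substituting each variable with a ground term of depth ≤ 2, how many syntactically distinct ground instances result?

Ground terms of depth ≤ 2:
  Let N_k count ground terms of depth at most k. Each non-constant term of depth ≤ k is some function symbol applied to depth-≤(k−1) arguments, giving N_k = 5 + N_{k-1}^2.
  N_0 = 5
  N_1 = 5 + 5^2 = 30
  N_2 = 5 + 30^2 = 905
So there are 905 ground terms available for substitution.
The body mentions every one of the 2 quantified variables; since ground terms form a free algebra, no two substitutions collapse to the same formula.
Number of ground instances = 905^2 = 819025.

819025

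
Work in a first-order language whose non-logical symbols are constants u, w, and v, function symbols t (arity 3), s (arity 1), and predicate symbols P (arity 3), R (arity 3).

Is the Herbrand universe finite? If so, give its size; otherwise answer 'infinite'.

infinite

The signature has at least one function symbol (t, arity 3) and at least one constant (u).
Iterating t gives infinitely many distinct ground terms: u, t(u, u, u), t(t(u, u, u), t(u, u, u), t(u, u, u)), ...
So the Herbrand universe is infinite.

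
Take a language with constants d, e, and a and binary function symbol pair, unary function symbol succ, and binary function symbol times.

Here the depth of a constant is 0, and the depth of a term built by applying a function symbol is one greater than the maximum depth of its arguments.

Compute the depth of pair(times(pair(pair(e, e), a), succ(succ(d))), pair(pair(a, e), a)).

4

depth(pair(e, e)) = 1 + max(0, 0) = 1
depth(pair(pair(e, e), a)) = 1 + max(1, 0) = 2
depth(succ(d)) = 1 + depth(d) = 1 + 0 = 1
depth(succ(succ(d))) = 1 + depth(succ(d)) = 1 + 1 = 2
depth(times(pair(pair(e, e), a), succ(succ(d)))) = 1 + max(2, 2) = 3
depth(pair(a, e)) = 1 + max(0, 0) = 1
depth(pair(pair(a, e), a)) = 1 + max(1, 0) = 2
depth(pair(times(pair(pair(e, e), a), succ(succ(d))), pair(pair(a, e), a))) = 1 + max(3, 2) = 4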